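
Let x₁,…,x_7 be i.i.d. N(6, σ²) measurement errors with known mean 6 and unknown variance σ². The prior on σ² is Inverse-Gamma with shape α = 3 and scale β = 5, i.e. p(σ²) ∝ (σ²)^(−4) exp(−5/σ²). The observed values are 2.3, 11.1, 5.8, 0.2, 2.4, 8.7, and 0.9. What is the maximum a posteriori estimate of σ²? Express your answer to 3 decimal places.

Sum of squared deviations about the known mean: SS = (2.3−6)² + (11.1−6)² + (5.8−6)² + (0.2−6)² + (2.4−6)² + (8.7−6)² + (0.9−6)² = 119.64.
The Normal likelihood contributes (σ²)^(−n/2) exp(−SS/(2σ²)), so the posterior is Inverse-Gamma(α + n/2, β + SS/2) = Inverse-Gamma(6.5, 64.82).
The mode of Inverse-Gamma(a, b) is b/(a+1) = 64.82/7.5 ≈ 8.643.

σ̂²_MAP = 8.643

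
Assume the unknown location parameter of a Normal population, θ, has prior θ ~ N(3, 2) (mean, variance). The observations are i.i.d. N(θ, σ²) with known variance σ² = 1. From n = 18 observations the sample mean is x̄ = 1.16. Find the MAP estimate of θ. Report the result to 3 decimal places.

n = 18, x̄ = 1.16.
For a Normal prior and Normal likelihood with known variance, the posterior is Normal; its mode equals its mean, the precision-weighted average.
Prior precision 1/σ₀² = 1/2 = 0.5; data precision n/σ² = 18/1 = 18.
θ̂ = (0.5·3 + 18·1.16) / (0.5 + 18) = 22.38/18.5 = 1119/925 ≈ 1.210.

θ̂_MAP = 1.210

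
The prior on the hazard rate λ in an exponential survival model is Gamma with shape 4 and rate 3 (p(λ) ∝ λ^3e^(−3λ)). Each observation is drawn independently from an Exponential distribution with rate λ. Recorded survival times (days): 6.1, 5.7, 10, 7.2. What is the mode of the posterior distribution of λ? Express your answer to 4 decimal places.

λ̂_MAP = 0.2188

The Exponential(rate=λ) likelihood is ∝ λ^n e^(−λΣtᵢ). Here n = 4 and Σtᵢ = 6.1 + 5.7 + 10 + 7.2 = 29.
Posterior ∝ λ^3e^(−3λ) · λ^4e^(−29λ) = λ^7e^(−32λ), i.e. Gamma(8, 32).
Mode = (a−1)/b = 7/32 ≈ 0.2188.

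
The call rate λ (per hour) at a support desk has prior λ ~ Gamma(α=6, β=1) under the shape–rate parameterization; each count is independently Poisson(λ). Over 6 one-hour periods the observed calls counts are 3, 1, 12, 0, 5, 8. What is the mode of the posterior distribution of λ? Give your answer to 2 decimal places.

Σxᵢ = 3+1+12+0+5+8 = 29, with n = 6.
Posterior ∝ λ^5e^(−1λ) · λ^29e^(−6λ) = λ^34e^(−7λ), i.e. Gamma(shape=35, rate=7).
The mode of a Gamma(a, b) with a ≥ 1 (shape–rate) is (a−1)/b = 34/7 ≈ 4.86.

λ̂_MAP = 4.86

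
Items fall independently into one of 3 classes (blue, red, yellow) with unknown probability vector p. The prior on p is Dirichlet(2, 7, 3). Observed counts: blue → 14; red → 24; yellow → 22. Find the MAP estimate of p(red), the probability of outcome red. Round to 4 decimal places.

MAP estimate of p(red) = 0.4348

The posterior is Dirichlet(αᵢ + nᵢ) = Dirichlet(16, 31, 25).
For a Dirichlet(a₁,…,a_K) with all aᵢ > 1, the mode has j-th component (aⱼ − 1)/(Σaᵢ − K).
Here Σaᵢ = 72 and K = 3, so p(red) = (31 − 1)/(72 − 3) = 30/69 ≈ 0.4348.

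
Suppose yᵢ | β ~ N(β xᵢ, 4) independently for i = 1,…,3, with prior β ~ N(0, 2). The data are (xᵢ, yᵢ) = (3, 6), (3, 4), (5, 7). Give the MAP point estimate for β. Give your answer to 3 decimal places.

log p(β | y) = −Σ(yᵢ − βxᵢ)²/(2·4) − β²/(2·2) + const.
Setting the derivative to zero: Σxᵢ(yᵢ − βxᵢ)/4 − β/2 = 0, so β = Σxᵢyᵢ / (Σxᵢ² + σ²/τ²).
Σxᵢyᵢ = 3·6 + 3·4 + 5·7 = 65; Σxᵢ² = 43; σ²/τ² = 2.
β̂_MAP = 65 / (43 + 2) = 65/45 ≈ 1.444.

β̂_MAP = 1.444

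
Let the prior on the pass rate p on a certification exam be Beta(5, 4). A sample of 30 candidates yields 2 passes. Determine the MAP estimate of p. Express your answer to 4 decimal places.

Prior: Beta(5, 4).
Data: 2 successes in 30 trials. The binomial likelihood contributes p^2(1−p)^28, so the posterior is Beta(5+2, 4+28) = Beta(7, 32).
For Beta(a, b) with a, b > 1 the mode is (a−1)/(a+b−2) = 6/37 ≈ 0.1622.

p̂_MAP = 0.1622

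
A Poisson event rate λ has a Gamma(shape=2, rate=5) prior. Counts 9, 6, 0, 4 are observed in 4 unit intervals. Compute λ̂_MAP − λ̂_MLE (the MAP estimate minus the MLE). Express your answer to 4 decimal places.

MAP − MLE = -2.5278

Σxᵢ = 19. Posterior is Gamma(21, 9); MAP = (21−1)/9 = 20/9 ≈ 2.22222.
MLE = x̄ = 19/4 ≈ 4.75000.
Difference = 20/9 − 19/4 = -91/36 ≈ -2.5278.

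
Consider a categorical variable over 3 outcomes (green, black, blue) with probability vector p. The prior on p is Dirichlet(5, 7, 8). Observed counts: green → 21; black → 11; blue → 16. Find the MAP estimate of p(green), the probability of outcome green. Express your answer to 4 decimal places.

MAP estimate of p(green) = 0.3846

The posterior is Dirichlet(αᵢ + nᵢ) = Dirichlet(26, 18, 24).
For a Dirichlet(a₁,…,a_K) with all aᵢ > 1, the mode has j-th component (aⱼ − 1)/(Σaᵢ − K).
Here Σaᵢ = 68 and K = 3, so p(green) = (26 − 1)/(68 − 3) = 25/65 ≈ 0.3846.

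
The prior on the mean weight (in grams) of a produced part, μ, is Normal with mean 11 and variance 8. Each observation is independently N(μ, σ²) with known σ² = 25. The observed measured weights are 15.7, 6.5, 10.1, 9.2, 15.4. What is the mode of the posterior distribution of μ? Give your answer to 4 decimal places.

μ̂_MAP = 11.2338

n = 5; x̄ = (15.7 + 6.5 + 10.1 + 9.2 + 15.4)/5 = 56.9/5 = 11.38.
For a Normal prior and Normal likelihood with known variance, the posterior is Normal; its mode equals its mean, the precision-weighted average.
Prior precision 1/σ₀² = 1/8 = 0.125; data precision n/σ² = 5/25 = 0.2.
μ̂ = (0.125·11 + 0.2·11.38) / (0.125 + 0.2) = 3.651/0.325 = 3651/325 ≈ 11.2338.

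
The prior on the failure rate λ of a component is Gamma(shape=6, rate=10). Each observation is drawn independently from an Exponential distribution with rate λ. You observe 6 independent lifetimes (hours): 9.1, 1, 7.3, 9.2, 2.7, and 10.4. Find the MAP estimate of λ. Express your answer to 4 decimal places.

λ̂_MAP = 0.2213

The Exponential(rate=λ) likelihood is ∝ λ^n e^(−λΣtᵢ). Here n = 6 and Σtᵢ = 9.1 + 1 + 7.3 + 9.2 + 2.7 + 10.4 = 39.7.
Posterior ∝ λ^5e^(−10λ) · λ^6e^(−39.7λ) = λ^11e^(−49.7λ), i.e. Gamma(12, 49.7).
Mode = (a−1)/b = 11/49.7 ≈ 0.2213.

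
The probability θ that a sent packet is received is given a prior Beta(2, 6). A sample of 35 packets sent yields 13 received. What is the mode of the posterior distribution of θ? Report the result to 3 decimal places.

Prior: Beta(2, 6).
Data: 13 successes in 35 trials. The binomial likelihood contributes θ^13(1−θ)^22, so the posterior is Beta(2+13, 6+22) = Beta(15, 28).
For Beta(a, b) with a, b > 1 the mode is (a−1)/(a+b−2) = 14/41 ≈ 0.341.

θ̂_MAP = 0.341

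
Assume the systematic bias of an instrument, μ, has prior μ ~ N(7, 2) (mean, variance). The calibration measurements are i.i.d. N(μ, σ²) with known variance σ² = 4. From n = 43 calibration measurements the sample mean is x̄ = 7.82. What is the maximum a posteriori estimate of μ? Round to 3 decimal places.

n = 43, x̄ = 7.82.
For a Normal prior and Normal likelihood with known variance, the posterior is Normal; its mode equals its mean, the precision-weighted average.
Prior precision 1/σ₀² = 1/2 = 0.5; data precision n/σ² = 43/4 = 10.75.
μ̂ = (0.5·7 + 10.75·7.82) / (0.5 + 10.75) = 87.565/11.25 = 17513/2250 ≈ 7.784.

μ̂_MAP = 7.784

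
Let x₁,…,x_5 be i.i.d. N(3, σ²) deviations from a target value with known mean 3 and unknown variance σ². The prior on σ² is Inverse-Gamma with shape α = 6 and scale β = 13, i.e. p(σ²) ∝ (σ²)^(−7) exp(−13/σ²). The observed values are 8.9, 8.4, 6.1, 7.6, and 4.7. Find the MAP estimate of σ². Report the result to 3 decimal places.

Sum of squared deviations about the known mean: SS = (8.9−3)² + (8.4−3)² + (6.1−3)² + (7.6−3)² + (4.7−3)² = 97.63.
The Normal likelihood contributes (σ²)^(−n/2) exp(−SS/(2σ²)), so the posterior is Inverse-Gamma(α + n/2, β + SS/2) = Inverse-Gamma(8.5, 61.815).
The mode of Inverse-Gamma(a, b) is b/(a+1) = 61.815/9.5 ≈ 6.507.

σ̂²_MAP = 6.507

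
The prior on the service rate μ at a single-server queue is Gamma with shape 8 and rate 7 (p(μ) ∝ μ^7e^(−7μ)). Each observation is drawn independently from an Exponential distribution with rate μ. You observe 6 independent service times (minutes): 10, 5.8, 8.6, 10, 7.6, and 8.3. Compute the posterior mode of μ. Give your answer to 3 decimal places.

The Exponential(rate=μ) likelihood is ∝ μ^n e^(−μΣtᵢ). Here n = 6 and Σtᵢ = 10 + 5.8 + 8.6 + 10 + 7.6 + 8.3 = 50.3.
Posterior ∝ μ^7e^(−7μ) · μ^6e^(−50.3μ) = μ^13e^(−57.3μ), i.e. Gamma(14, 57.3).
Mode = (a−1)/b = 13/57.3 ≈ 0.227.

μ̂_MAP = 0.227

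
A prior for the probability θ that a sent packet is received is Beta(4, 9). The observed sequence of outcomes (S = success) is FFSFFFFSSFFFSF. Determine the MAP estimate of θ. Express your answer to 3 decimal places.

θ̂_MAP = 0.280

Prior: Beta(4, 9).
Data: 4 successes in 14 trials (from the sequence). The binomial likelihood contributes θ^4(1−θ)^10, so the posterior is Beta(4+4, 9+10) = Beta(8, 19).
For Beta(a, b) with a, b > 1 the mode is (a−1)/(a+b−2) = 7/25 ≈ 0.280.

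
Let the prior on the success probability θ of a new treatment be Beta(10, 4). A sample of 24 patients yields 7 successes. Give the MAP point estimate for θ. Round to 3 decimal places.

Prior: Beta(10, 4).
Data: 7 successes in 24 trials. The binomial likelihood contributes θ^7(1−θ)^17, so the posterior is Beta(10+7, 4+17) = Beta(17, 21).
For Beta(a, b) with a, b > 1 the mode is (a−1)/(a+b−2) = 16/36 ≈ 0.444.

θ̂_MAP = 0.444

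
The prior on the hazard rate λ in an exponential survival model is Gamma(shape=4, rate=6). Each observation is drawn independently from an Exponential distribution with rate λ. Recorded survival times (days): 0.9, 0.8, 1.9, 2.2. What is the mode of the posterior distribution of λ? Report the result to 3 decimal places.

The Exponential(rate=λ) likelihood is ∝ λ^n e^(−λΣtᵢ). Here n = 4 and Σtᵢ = 0.9 + 0.8 + 1.9 + 2.2 = 5.8.
Posterior ∝ λ^3e^(−6λ) · λ^4e^(−5.8λ) = λ^7e^(−11.8λ), i.e. Gamma(8, 11.8).
Mode = (a−1)/b = 7/11.8 ≈ 0.593.

λ̂_MAP = 0.593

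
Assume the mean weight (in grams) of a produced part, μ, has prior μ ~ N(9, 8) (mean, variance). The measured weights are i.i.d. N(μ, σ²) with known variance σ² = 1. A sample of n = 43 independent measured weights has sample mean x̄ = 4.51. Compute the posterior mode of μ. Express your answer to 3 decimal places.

n = 43, x̄ = 4.51.
For a Normal prior and Normal likelihood with known variance, the posterior is Normal; its mode equals its mean, the precision-weighted average.
Prior precision 1/σ₀² = 1/8 = 0.125; data precision n/σ² = 43/1 = 43.
μ̂ = (0.125·9 + 43·4.51) / (0.125 + 43) = 195.055/43.125 = 39011/8625 ≈ 4.523.

μ̂_MAP = 4.523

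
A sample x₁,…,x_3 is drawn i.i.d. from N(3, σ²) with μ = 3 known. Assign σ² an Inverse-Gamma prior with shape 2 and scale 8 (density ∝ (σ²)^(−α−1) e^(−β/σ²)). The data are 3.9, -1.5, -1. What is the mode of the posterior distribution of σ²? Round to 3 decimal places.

σ̂²_MAP = 5.896

Sum of squared deviations about the known mean: SS = (3.9−3)² + (-1.5−3)² + (-1−3)² = 37.06.
The Normal likelihood contributes (σ²)^(−n/2) exp(−SS/(2σ²)), so the posterior is Inverse-Gamma(α + n/2, β + SS/2) = Inverse-Gamma(3.5, 26.53).
The mode of Inverse-Gamma(a, b) is b/(a+1) = 26.53/4.5 ≈ 5.896.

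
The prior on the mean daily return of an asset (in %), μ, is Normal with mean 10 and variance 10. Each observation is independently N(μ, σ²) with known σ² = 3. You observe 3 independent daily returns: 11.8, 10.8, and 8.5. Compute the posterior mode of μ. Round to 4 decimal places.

n = 3; x̄ = (11.8 + 10.8 + 8.5)/3 = 31.1/3 = 311/30 ≈ 10.3667.
For a Normal prior and Normal likelihood with known variance, the posterior is Normal; its mode equals its mean, the precision-weighted average.
Prior precision 1/σ₀² = 1/10 = 0.1; data precision n/σ² = 3/3 = 1.
μ̂ = (0.1·10 + 1·(311/30)) / (0.1 + 1) = (341/30)/1.1 = 31/3 ≈ 10.3333.

μ̂_MAP = 10.3333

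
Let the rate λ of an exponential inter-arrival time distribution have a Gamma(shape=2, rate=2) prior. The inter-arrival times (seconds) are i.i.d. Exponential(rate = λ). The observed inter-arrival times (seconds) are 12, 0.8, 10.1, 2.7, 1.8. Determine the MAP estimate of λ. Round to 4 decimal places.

λ̂_MAP = 0.2041

The Exponential(rate=λ) likelihood is ∝ λ^n e^(−λΣtᵢ). Here n = 5 and Σtᵢ = 12 + 0.8 + 10.1 + 2.7 + 1.8 = 27.4.
Posterior ∝ λe^(−2λ) · λ^5e^(−27.4λ) = λ^6e^(−29.4λ), i.e. Gamma(7, 29.4).
Mode = (a−1)/b = 6/29.4 ≈ 0.2041.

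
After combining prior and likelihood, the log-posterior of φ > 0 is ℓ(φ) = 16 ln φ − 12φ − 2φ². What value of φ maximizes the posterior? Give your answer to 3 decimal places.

φ̂_MAP = 1.000

ℓ'(φ) = 16/φ − 12 − 4φ. Setting this to zero and multiplying by φ: 4φ² + 12φ − 16 = 0.
φ = (−12 + √(12² + 4·4·16)) / (2·4) = (−12 + √400) / 8 = (−12 + 20)/8 = 1.
ℓ''(φ) = −16/φ² − 4 < 0, confirming a maximum.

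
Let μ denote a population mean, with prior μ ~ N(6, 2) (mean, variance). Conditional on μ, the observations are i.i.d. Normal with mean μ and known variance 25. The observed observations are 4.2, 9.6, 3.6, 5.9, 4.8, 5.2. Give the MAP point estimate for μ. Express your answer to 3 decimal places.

n = 6; x̄ = (4.2 + 9.6 + 3.6 + 5.9 + 4.8 + 5.2)/6 = 33.3/6 = 5.55.
For a Normal prior and Normal likelihood with known variance, the posterior is Normal; its mode equals its mean, the precision-weighted average.
Prior precision 1/σ₀² = 1/2 = 0.5; data precision n/σ² = 6/25 = 0.24.
μ̂ = (0.5·6 + 0.24·5.55) / (0.5 + 0.24) = 4.332/0.74 = 1083/185 ≈ 5.854.

μ̂_MAP = 5.854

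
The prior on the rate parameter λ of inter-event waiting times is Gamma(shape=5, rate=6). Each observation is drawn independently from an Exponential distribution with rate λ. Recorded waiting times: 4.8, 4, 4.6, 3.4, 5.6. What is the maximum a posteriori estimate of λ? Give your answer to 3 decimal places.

λ̂_MAP = 0.317

The Exponential(rate=λ) likelihood is ∝ λ^n e^(−λΣtᵢ). Here n = 5 and Σtᵢ = 4.8 + 4 + 4.6 + 3.4 + 5.6 = 22.4.
Posterior ∝ λ^4e^(−6λ) · λ^5e^(−22.4λ) = λ^9e^(−28.4λ), i.e. Gamma(10, 28.4).
Mode = (a−1)/b = 9/28.4 ≈ 0.317.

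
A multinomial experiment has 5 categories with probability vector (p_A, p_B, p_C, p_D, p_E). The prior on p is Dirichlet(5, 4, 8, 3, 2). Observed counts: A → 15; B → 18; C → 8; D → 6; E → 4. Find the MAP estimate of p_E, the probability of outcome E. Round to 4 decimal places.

The posterior is Dirichlet(αᵢ + nᵢ) = Dirichlet(20, 22, 16, 9, 6).
For a Dirichlet(a₁,…,a_K) with all aᵢ > 1, the mode has j-th component (aⱼ − 1)/(Σaᵢ − K).
Here Σaᵢ = 73 and K = 5, so p_E = (6 − 1)/(73 − 5) = 5/68 ≈ 0.0735.

MAP estimate of p_E = 0.0735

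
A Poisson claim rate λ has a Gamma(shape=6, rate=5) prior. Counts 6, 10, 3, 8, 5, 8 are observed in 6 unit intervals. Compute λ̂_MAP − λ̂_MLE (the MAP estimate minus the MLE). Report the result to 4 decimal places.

MAP − MLE = -2.5758

Σxᵢ = 40. Posterior is Gamma(46, 11); MAP = (46−1)/11 = 45/11 ≈ 4.09091.
MLE = x̄ = 40/6 ≈ 6.66667.
Difference = 45/11 − 40/6 = -85/33 ≈ -2.5758.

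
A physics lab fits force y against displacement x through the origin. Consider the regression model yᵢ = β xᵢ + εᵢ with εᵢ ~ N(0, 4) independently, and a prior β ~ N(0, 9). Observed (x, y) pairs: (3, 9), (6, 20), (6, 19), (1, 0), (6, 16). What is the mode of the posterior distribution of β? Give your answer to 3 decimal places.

β̂_MAP = 3.014

log p(β | y) = −Σ(yᵢ − βxᵢ)²/(2·4) − β²/(2·9) + const.
Setting the derivative to zero: Σxᵢ(yᵢ − βxᵢ)/4 − β/9 = 0, so β = Σxᵢyᵢ / (Σxᵢ² + σ²/τ²).
Σxᵢyᵢ = 3·9 + 6·20 + 6·19 + 1·0 + 6·16 = 357; Σxᵢ² = 118; σ²/τ² = 4/9.
β̂_MAP = 357 / (118 + 4/9) = 357/(1066/9) = 3213/1066 ≈ 3.014.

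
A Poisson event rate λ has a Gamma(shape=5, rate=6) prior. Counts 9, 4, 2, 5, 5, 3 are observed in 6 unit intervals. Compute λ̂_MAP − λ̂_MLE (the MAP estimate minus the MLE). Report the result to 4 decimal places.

Σxᵢ = 28. Posterior is Gamma(33, 12); MAP = (33−1)/12 = 32/12 ≈ 2.66667.
MLE = x̄ = 28/6 ≈ 4.66667.
Difference = 32/12 − 28/6 = -2 ≈ -2.0000.

MAP − MLE = -2.0000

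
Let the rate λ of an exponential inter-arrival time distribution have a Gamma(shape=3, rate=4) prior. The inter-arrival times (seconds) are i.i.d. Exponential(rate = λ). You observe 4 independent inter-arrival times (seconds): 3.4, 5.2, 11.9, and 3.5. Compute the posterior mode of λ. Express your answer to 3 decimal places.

λ̂_MAP = 0.214

The Exponential(rate=λ) likelihood is ∝ λ^n e^(−λΣtᵢ). Here n = 4 and Σtᵢ = 3.4 + 5.2 + 11.9 + 3.5 = 24.
Posterior ∝ λ^2e^(−4λ) · λ^4e^(−24λ) = λ^6e^(−28λ), i.e. Gamma(7, 28).
Mode = (a−1)/b = 6/28 ≈ 0.214.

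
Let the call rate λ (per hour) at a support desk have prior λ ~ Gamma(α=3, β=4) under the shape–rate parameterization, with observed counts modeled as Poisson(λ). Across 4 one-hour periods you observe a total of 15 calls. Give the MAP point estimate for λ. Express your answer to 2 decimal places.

Σxᵢ = 15, n = 4.
Posterior ∝ λ^2e^(−4λ) · λ^15e^(−4λ) = λ^17e^(−8λ), i.e. Gamma(shape=18, rate=8).
The mode of a Gamma(a, b) with a ≥ 1 (shape–rate) is (a−1)/b = 17/8 ≈ 2.13.

λ̂_MAP = 2.13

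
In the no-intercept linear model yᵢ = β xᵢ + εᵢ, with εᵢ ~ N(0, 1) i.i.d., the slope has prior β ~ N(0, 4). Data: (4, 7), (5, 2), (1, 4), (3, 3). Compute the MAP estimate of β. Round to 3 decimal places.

log p(β | y) = −Σ(yᵢ − βxᵢ)²/(2·1) − β²/(2·4) + const.
Setting the derivative to zero: Σxᵢ(yᵢ − βxᵢ)/1 − β/4 = 0, so β = Σxᵢyᵢ / (Σxᵢ² + σ²/τ²).
Σxᵢyᵢ = 4·7 + 5·2 + 1·4 + 3·3 = 51; Σxᵢ² = 51; σ²/τ² = 0.25.
β̂_MAP = 51 / (51 + 0.25) = 51/51.25 ≈ 0.995.

β̂_MAP = 0.995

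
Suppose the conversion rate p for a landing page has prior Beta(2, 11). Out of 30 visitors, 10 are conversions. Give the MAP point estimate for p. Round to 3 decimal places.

p̂_MAP = 0.268

Prior: Beta(2, 11).
Data: 10 successes in 30 trials. The binomial likelihood contributes p^10(1−p)^20, so the posterior is Beta(2+10, 11+20) = Beta(12, 31).
For Beta(a, b) with a, b > 1 the mode is (a−1)/(a+b−2) = 11/41 ≈ 0.268.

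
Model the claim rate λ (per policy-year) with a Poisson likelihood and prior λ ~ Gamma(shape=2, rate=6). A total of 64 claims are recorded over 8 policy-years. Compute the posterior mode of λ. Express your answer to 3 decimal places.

λ̂_MAP = 4.643

Σxᵢ = 64, n = 8.
Posterior ∝ λe^(−6λ) · λ^64e^(−8λ) = λ^65e^(−14λ), i.e. Gamma(shape=66, rate=14).
The mode of a Gamma(a, b) with a ≥ 1 (shape–rate) is (a−1)/b = 65/14 ≈ 4.643.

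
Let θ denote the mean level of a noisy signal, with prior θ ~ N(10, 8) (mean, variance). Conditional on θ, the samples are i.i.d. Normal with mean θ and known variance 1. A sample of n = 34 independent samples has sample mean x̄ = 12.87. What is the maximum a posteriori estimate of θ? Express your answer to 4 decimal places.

n = 34, x̄ = 12.87.
For a Normal prior and Normal likelihood with known variance, the posterior is Normal; its mode equals its mean, the precision-weighted average.
Prior precision 1/σ₀² = 1/8 = 0.125; data precision n/σ² = 34/1 = 34.
θ̂ = (0.125·10 + 34·12.87) / (0.125 + 34) = 438.83/34.125 = 12538/975 ≈ 12.8595.

θ̂_MAP = 12.8595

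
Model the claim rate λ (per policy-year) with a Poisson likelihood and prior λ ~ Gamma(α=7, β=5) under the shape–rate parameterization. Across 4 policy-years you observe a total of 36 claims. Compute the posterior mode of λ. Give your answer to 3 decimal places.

λ̂_MAP = 4.667

Σxᵢ = 36, n = 4.
Posterior ∝ λ^6e^(−5λ) · λ^36e^(−4λ) = λ^42e^(−9λ), i.e. Gamma(shape=43, rate=9).
The mode of a Gamma(a, b) with a ≥ 1 (shape–rate) is (a−1)/b = 42/9 ≈ 4.667.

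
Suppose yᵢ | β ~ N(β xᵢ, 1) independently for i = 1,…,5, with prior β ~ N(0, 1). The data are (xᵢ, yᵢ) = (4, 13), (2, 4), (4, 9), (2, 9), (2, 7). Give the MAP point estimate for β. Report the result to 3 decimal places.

β̂_MAP = 2.844

log p(β | y) = −Σ(yᵢ − βxᵢ)²/(2·1) − β²/(2·1) + const.
Setting the derivative to zero: Σxᵢ(yᵢ − βxᵢ)/1 − β/1 = 0, so β = Σxᵢyᵢ / (Σxᵢ² + σ²/τ²).
Σxᵢyᵢ = 4·13 + 2·4 + 4·9 + 2·9 + 2·7 = 128; Σxᵢ² = 44; σ²/τ² = 1.
β̂_MAP = 128 / (44 + 1) = 128/45 ≈ 2.844.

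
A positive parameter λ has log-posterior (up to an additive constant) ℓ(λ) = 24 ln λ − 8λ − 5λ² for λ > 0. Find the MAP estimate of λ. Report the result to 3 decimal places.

ℓ'(λ) = 24/λ − 8 − 10λ. Setting this to zero and multiplying by λ: 10λ² + 8λ − 24 = 0.
λ = (−8 + √(8² + 4·10·24)) / (2·10) = (−8 + √1024) / 20 = (−8 + 32)/20 = 6/5.
ℓ''(λ) = −24/λ² − 10 < 0, confirming a maximum.

λ̂_MAP = 1.200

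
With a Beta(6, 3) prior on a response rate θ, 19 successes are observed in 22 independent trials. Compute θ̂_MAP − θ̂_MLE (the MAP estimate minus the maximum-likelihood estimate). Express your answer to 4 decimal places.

Posterior is Beta(25, 6); MAP = (25−1)/(31−2) = 24/29 ≈ 0.82759.
MLE ignores the prior: θ̂_MLE = k/n = 19/22 ≈ 0.86364.
Difference = 24/29 − 19/22 = -23/638 ≈ -0.0361.

MAP − MLE = -0.0361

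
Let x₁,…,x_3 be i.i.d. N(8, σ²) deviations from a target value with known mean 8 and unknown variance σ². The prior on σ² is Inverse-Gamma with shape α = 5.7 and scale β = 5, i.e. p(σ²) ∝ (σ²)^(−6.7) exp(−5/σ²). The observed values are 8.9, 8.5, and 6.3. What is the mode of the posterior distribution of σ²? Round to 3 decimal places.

σ̂²_MAP = 0.851

Sum of squared deviations about the known mean: SS = (8.9−8)² + (8.5−8)² + (6.3−8)² = 3.95.
The Normal likelihood contributes (σ²)^(−n/2) exp(−SS/(2σ²)), so the posterior is Inverse-Gamma(α + n/2, β + SS/2) = Inverse-Gamma(7.2, 6.975).
The mode of Inverse-Gamma(a, b) is b/(a+1) = 6.975/8.2 ≈ 0.851.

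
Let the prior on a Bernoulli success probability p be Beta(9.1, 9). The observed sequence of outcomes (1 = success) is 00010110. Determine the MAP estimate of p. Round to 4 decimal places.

Prior: Beta(9.1, 9).
Data: 3 successes in 8 trials (from the sequence). The binomial likelihood contributes p^3(1−p)^5, so the posterior is Beta(9.1+3, 9+5) = Beta(12.1, 14).
For Beta(a, b) with a, b > 1 the mode is (a−1)/(a+b−2) = 11.1/24.1 ≈ 0.4606.

p̂_MAP = 0.4606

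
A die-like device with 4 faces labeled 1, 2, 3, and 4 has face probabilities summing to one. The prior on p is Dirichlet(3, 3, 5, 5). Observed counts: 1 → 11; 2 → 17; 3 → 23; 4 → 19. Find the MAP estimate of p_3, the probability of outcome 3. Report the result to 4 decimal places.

MAP estimate: 0.3293

The posterior is Dirichlet(αᵢ + nᵢ) = Dirichlet(14, 20, 28, 24).
For a Dirichlet(a₁,…,a_K) with all aᵢ > 1, the mode has j-th component (aⱼ − 1)/(Σaᵢ − K).
Here Σaᵢ = 86 and K = 4, so p_3 = (28 − 1)/(86 − 4) = 27/82 ≈ 0.3293.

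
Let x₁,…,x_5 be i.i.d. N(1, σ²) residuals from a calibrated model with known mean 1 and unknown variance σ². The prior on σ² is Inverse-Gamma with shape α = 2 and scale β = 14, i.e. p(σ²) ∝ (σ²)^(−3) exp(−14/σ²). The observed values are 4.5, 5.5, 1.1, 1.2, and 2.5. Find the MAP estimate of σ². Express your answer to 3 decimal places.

Sum of squared deviations about the known mean: SS = (4.5−1)² + (5.5−1)² + (1.1−1)² + (1.2−1)² + (2.5−1)² = 34.8.
The Normal likelihood contributes (σ²)^(−n/2) exp(−SS/(2σ²)), so the posterior is Inverse-Gamma(α + n/2, β + SS/2) = Inverse-Gamma(4.5, 31.4).
The mode of Inverse-Gamma(a, b) is b/(a+1) = 31.4/5.5 ≈ 5.709.

σ̂²_MAP = 5.709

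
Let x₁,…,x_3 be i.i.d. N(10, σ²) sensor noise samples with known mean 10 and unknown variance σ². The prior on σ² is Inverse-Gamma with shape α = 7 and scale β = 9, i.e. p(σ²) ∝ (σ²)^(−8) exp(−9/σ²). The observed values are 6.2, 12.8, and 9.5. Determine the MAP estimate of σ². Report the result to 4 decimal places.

Sum of squared deviations about the known mean: SS = (6.2−10)² + (12.8−10)² + (9.5−10)² = 22.53.
The Normal likelihood contributes (σ²)^(−n/2) exp(−SS/(2σ²)), so the posterior is Inverse-Gamma(α + n/2, β + SS/2) = Inverse-Gamma(8.5, 20.265).
The mode of Inverse-Gamma(a, b) is b/(a+1) = 20.265/9.5 ≈ 2.1332.

σ̂²_MAP = 2.1332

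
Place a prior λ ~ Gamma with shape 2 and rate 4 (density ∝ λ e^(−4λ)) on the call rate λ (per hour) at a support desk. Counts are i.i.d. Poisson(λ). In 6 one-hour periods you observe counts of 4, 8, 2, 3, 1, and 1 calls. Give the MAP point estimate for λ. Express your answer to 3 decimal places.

Σxᵢ = 4+8+2+3+1+1 = 19, with n = 6.
Posterior ∝ λe^(−4λ) · λ^19e^(−6λ) = λ^20e^(−10λ), i.e. Gamma(shape=21, rate=10).
The mode of a Gamma(a, b) with a ≥ 1 (shape–rate) is (a−1)/b = 20/10 ≈ 2.000.

λ̂_MAP = 2.000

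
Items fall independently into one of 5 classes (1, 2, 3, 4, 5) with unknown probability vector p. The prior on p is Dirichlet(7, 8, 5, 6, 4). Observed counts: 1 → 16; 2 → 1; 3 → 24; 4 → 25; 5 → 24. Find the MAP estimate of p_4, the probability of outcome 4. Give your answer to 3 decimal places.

The posterior is Dirichlet(αᵢ + nᵢ) = Dirichlet(23, 9, 29, 31, 28).
For a Dirichlet(a₁,…,a_K) with all aᵢ > 1, the mode has j-th component (aⱼ − 1)/(Σaᵢ − K).
Here Σaᵢ = 120 and K = 5, so p_4 = (31 − 1)/(120 − 5) = 30/115 ≈ 0.261.

MAP estimate: 0.261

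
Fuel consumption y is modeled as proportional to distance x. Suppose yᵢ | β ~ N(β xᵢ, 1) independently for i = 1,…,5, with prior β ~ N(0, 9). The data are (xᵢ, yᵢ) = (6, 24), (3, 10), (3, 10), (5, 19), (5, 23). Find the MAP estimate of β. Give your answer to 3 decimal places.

β̂_MAP = 3.977

log p(β | y) = −Σ(yᵢ − βxᵢ)²/(2·1) − β²/(2·9) + const.
Setting the derivative to zero: Σxᵢ(yᵢ − βxᵢ)/1 − β/9 = 0, so β = Σxᵢyᵢ / (Σxᵢ² + σ²/τ²).
Σxᵢyᵢ = 6·24 + 3·10 + 3·10 + 5·19 + 5·23 = 414; Σxᵢ² = 104; σ²/τ² = 1/9.
β̂_MAP = 414 / (104 + 1/9) = 414/(937/9) = 3726/937 ≈ 3.977.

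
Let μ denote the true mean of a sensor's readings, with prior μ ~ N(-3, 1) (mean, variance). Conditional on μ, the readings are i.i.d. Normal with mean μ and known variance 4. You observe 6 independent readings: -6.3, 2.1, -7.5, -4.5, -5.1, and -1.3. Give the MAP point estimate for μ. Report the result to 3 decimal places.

μ̂_MAP = -3.460

n = 6; x̄ = ((-6.3) + 2.1 + (-7.5) + (-4.5) + (-5.1) + (-1.3))/6 = -22.6/6 = -113/30 ≈ -3.7667.
For a Normal prior and Normal likelihood with known variance, the posterior is Normal; its mode equals its mean, the precision-weighted average.
Prior precision 1/σ₀² = 1/1 = 1; data precision n/σ² = 6/4 = 1.5.
μ̂ = (1·(-3) + 1.5·(-113/30)) / (1 + 1.5) = (-8.65)/2.5 = -3.460.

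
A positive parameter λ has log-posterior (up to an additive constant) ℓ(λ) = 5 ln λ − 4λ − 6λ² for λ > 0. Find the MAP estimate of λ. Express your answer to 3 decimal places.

ℓ'(λ) = 5/λ − 4 − 12λ. Setting this to zero and multiplying by λ: 12λ² + 4λ − 5 = 0.
λ = (−4 + √(4² + 4·12·5)) / (2·12) = (−4 + √256) / 24 = (−4 + 16)/24 = 1/2.
ℓ''(λ) = −5/λ² − 12 < 0, confirming a maximum.

λ̂_MAP = 0.500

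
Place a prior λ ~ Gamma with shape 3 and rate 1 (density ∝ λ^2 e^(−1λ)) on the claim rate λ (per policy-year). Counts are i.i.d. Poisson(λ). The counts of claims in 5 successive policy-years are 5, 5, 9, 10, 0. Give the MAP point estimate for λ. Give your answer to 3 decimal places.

λ̂_MAP = 5.167

Σxᵢ = 5+5+9+10+0 = 29, with n = 5.
Posterior ∝ λ^2e^(−1λ) · λ^29e^(−5λ) = λ^31e^(−6λ), i.e. Gamma(shape=32, rate=6).
The mode of a Gamma(a, b) with a ≥ 1 (shape–rate) is (a−1)/b = 31/6 ≈ 5.167.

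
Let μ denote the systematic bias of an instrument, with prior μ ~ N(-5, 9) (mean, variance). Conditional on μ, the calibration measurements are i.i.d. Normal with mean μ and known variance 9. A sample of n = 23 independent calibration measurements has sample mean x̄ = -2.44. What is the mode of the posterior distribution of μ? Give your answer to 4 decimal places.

μ̂_MAP = -2.5467

n = 23, x̄ = -2.44.
For a Normal prior and Normal likelihood with known variance, the posterior is Normal; its mode equals its mean, the precision-weighted average.
Prior precision 1/σ₀² = 1/9; data precision n/σ² = 23/9.
μ̂ = ((1/9)·(-5) + (23/9)·(-2.44)) / (1/9 + 23/9) = (-1528/225)/(8/3) = -191/75 ≈ -2.5467.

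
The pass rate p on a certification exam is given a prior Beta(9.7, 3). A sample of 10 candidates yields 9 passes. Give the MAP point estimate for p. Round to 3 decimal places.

Prior: Beta(9.7, 3).
Data: 9 successes in 10 trials. The binomial likelihood contributes p^9(1−p)^1, so the posterior is Beta(9.7+9, 3+1) = Beta(18.7, 4).
For Beta(a, b) with a, b > 1 the mode is (a−1)/(a+b−2) = 17.7/20.7 ≈ 0.855.

p̂_MAP = 0.855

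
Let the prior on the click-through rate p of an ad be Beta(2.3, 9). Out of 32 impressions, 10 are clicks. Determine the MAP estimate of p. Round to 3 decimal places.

Prior: Beta(2.3, 9).
Data: 10 successes in 32 trials. The binomial likelihood contributes p^10(1−p)^22, so the posterior is Beta(2.3+10, 9+22) = Beta(12.3, 31).
For Beta(a, b) with a, b > 1 the mode is (a−1)/(a+b−2) = 11.3/41.3 ≈ 0.274.

p̂_MAP = 0.274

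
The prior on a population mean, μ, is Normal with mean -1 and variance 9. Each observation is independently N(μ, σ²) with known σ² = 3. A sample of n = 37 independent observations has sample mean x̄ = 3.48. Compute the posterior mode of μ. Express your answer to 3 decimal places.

μ̂_MAP = 3.440

n = 37, x̄ = 3.48.
For a Normal prior and Normal likelihood with known variance, the posterior is Normal; its mode equals its mean, the precision-weighted average.
Prior precision 1/σ₀² = 1/9; data precision n/σ² = 37/3.
μ̂ = ((1/9)·(-1) + (37/3)·3.48) / (1/9 + 37/3) = (9632/225)/(112/9) = 3.440.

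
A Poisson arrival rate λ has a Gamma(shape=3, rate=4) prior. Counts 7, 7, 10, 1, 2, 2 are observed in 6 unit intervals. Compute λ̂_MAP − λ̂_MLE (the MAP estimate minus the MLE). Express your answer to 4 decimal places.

MAP − MLE = -1.7333

Σxᵢ = 29. Posterior is Gamma(32, 10); MAP = (32−1)/10 = 31/10 ≈ 3.10000.
MLE = x̄ = 29/6 ≈ 4.83333.
Difference = 31/10 − 29/6 = -26/15 ≈ -1.7333.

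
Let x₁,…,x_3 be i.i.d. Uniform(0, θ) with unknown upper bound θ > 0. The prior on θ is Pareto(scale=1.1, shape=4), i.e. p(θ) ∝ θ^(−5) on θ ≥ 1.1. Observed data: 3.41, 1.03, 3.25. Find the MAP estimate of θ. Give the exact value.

θ̂_MAP = 3.41

The Uniform(0, θ) likelihood is θ^(−n) for θ ≥ max(xᵢ), zero otherwise. Here max(xᵢ) = 3.41.
Posterior ∝ θ^(−5) · θ^(−3) = θ^(−8) on θ ≥ max(1.1, 3.41) = 3.41.
This density is strictly decreasing in θ, so the posterior mode lies at the lower boundary of the support.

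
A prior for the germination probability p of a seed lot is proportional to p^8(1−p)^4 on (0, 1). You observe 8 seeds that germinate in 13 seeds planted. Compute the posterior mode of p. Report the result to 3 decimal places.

The prior density ∝ p^8(1−p)^4 is the kernel of Beta(9, 5).
Data: 8 successes in 13 trials. The binomial likelihood contributes p^8(1−p)^5, so the posterior is Beta(9+8, 5+5) = Beta(17, 10).
For Beta(a, b) with a, b > 1 the mode is (a−1)/(a+b−2) = 16/25 ≈ 0.640.

p̂_MAP = 0.640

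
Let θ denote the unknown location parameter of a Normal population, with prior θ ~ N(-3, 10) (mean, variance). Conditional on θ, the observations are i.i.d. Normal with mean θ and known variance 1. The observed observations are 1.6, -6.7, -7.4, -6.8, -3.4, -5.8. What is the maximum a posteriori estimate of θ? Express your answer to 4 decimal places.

θ̂_MAP = -4.7213

n = 6; x̄ = (1.6 + (-6.7) + (-7.4) + (-6.8) + (-3.4) + (-5.8))/6 = -28.5/6 = -4.75.
For a Normal prior and Normal likelihood with known variance, the posterior is Normal; its mode equals its mean, the precision-weighted average.
Prior precision 1/σ₀² = 1/10 = 0.1; data precision n/σ² = 6/1 = 6.
θ̂ = (0.1·(-3) + 6·(-4.75)) / (0.1 + 6) = (-28.8)/6.1 = -288/61 ≈ -4.7213.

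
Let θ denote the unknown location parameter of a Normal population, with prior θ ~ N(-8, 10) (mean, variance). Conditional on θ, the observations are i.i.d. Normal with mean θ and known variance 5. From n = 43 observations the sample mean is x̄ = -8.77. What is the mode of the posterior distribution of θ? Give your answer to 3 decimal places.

θ̂_MAP = -8.761

n = 43, x̄ = -8.77.
For a Normal prior and Normal likelihood with known variance, the posterior is Normal; its mode equals its mean, the precision-weighted average.
Prior precision 1/σ₀² = 1/10 = 0.1; data precision n/σ² = 43/5 = 8.6.
θ̂ = (0.1·(-8) + 8.6·(-8.77)) / (0.1 + 8.6) = (-76.222)/8.7 = -38111/4350 ≈ -8.761.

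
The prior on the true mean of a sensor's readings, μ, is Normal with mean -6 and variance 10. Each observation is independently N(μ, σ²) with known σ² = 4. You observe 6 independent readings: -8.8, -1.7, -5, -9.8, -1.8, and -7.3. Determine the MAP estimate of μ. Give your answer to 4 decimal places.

μ̂_MAP = -5.7500

n = 6; x̄ = ((-8.8) + (-1.7) + (-5) + (-9.8) + (-1.8) + (-7.3))/6 = -34.4/6 = -86/15 ≈ -5.7333.
For a Normal prior and Normal likelihood with known variance, the posterior is Normal; its mode equals its mean, the precision-weighted average.
Prior precision 1/σ₀² = 1/10 = 0.1; data precision n/σ² = 6/4 = 1.5.
μ̂ = (0.1·(-6) + 1.5·(-86/15)) / (0.1 + 1.5) = (-9.2)/1.6 = -5.7500.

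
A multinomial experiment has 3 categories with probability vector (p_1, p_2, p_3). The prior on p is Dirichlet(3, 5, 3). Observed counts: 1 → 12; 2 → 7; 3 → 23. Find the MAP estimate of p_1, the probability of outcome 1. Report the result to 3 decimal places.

MAP estimate: 0.280

The posterior is Dirichlet(αᵢ + nᵢ) = Dirichlet(15, 12, 26).
For a Dirichlet(a₁,…,a_K) with all aᵢ > 1, the mode has j-th component (aⱼ − 1)/(Σaᵢ − K).
Here Σaᵢ = 53 and K = 3, so p_1 = (15 − 1)/(53 − 3) = 14/50 ≈ 0.280.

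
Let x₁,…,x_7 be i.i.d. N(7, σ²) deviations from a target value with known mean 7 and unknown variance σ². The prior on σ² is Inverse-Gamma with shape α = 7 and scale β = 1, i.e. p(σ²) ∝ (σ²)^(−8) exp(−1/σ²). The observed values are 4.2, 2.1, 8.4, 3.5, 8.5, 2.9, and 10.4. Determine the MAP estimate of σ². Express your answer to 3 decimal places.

σ̂²_MAP = 3.421

Sum of squared deviations about the known mean: SS = (4.2−7)² + (2.1−7)² + (8.4−7)² + (3.5−7)² + (8.5−7)² + (2.9−7)² + (10.4−7)² = 76.68.
The Normal likelihood contributes (σ²)^(−n/2) exp(−SS/(2σ²)), so the posterior is Inverse-Gamma(α + n/2, β + SS/2) = Inverse-Gamma(10.5, 39.34).
The mode of Inverse-Gamma(a, b) is b/(a+1) = 39.34/11.5 ≈ 3.421.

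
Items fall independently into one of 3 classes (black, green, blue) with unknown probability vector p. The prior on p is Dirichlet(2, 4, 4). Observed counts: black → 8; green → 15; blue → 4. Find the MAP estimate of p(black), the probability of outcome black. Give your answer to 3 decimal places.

The posterior is Dirichlet(αᵢ + nᵢ) = Dirichlet(10, 19, 8).
For a Dirichlet(a₁,…,a_K) with all aᵢ > 1, the mode has j-th component (aⱼ − 1)/(Σaᵢ − K).
Here Σaᵢ = 37 and K = 3, so p(black) = (10 − 1)/(37 − 3) = 9/34 ≈ 0.265.

MAP estimate of p(black) = 0.265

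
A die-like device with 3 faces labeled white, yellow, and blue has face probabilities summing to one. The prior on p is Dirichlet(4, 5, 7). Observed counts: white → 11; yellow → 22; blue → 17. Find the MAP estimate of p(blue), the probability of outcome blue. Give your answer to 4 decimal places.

MAP estimate of p(blue) = 0.3651

The posterior is Dirichlet(αᵢ + nᵢ) = Dirichlet(15, 27, 24).
For a Dirichlet(a₁,…,a_K) with all aᵢ > 1, the mode has j-th component (aⱼ − 1)/(Σaᵢ − K).
Here Σaᵢ = 66 and K = 3, so p(blue) = (24 − 1)/(66 − 3) = 23/63 ≈ 0.3651.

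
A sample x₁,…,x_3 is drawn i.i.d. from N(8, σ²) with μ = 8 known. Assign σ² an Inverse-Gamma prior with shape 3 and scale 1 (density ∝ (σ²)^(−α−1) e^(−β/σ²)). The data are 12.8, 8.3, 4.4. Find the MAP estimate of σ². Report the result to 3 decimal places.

σ̂²_MAP = 3.463

Sum of squared deviations about the known mean: SS = (12.8−8)² + (8.3−8)² + (4.4−8)² = 36.09.
The Normal likelihood contributes (σ²)^(−n/2) exp(−SS/(2σ²)), so the posterior is Inverse-Gamma(α + n/2, β + SS/2) = Inverse-Gamma(4.5, 19.045).
The mode of Inverse-Gamma(a, b) is b/(a+1) = 19.045/5.5 ≈ 3.463.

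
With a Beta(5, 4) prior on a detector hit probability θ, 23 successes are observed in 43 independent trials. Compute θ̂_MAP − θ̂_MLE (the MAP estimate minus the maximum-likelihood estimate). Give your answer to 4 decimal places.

Posterior is Beta(28, 24); MAP = (28−1)/(52−2) = 27/50 ≈ 0.54000.
MLE ignores the prior: θ̂_MLE = k/n = 23/43 ≈ 0.53488.
Difference = 27/50 − 23/43 = 11/2150 ≈ 0.0051.

MAP − MLE = 0.0051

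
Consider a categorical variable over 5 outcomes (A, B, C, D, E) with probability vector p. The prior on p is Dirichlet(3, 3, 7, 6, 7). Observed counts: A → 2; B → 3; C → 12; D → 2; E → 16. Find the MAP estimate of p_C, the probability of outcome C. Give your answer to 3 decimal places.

The posterior is Dirichlet(αᵢ + nᵢ) = Dirichlet(5, 6, 19, 8, 23).
For a Dirichlet(a₁,…,a_K) with all aᵢ > 1, the mode has j-th component (aⱼ − 1)/(Σaᵢ − K).
Here Σaᵢ = 61 and K = 5, so p_C = (19 − 1)/(61 − 5) = 18/56 ≈ 0.321.

MAP estimate of p_C = 0.321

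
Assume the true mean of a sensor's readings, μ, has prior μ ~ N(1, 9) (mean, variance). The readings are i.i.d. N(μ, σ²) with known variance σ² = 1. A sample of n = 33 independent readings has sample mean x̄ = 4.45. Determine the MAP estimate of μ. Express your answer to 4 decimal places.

n = 33, x̄ = 4.45.
For a Normal prior and Normal likelihood with known variance, the posterior is Normal; its mode equals its mean, the precision-weighted average.
Prior precision 1/σ₀² = 1/9; data precision n/σ² = 33/1 = 33.
μ̂ = ((1/9)·1 + 33·4.45) / (1/9 + 33) = (26453/180)/(298/9) = 26453/5960 ≈ 4.4384.

μ̂_MAP = 4.4384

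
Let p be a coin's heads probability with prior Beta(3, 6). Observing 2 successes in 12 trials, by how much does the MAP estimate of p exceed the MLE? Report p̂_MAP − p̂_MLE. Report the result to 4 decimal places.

Posterior is Beta(5, 16); MAP = (5−1)/(21−2) = 4/19 ≈ 0.21053.
MLE ignores the prior: p̂_MLE = k/n = 2/12 ≈ 0.16667.
Difference = 4/19 − 2/12 = 5/114 ≈ 0.0439.

MAP − MLE = 0.0439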